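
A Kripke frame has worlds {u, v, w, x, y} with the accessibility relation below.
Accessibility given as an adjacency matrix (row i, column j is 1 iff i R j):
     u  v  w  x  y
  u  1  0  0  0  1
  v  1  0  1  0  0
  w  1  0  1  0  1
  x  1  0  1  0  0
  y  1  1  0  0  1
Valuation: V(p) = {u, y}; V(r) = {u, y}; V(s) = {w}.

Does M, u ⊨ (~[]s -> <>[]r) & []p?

Yes

Recall that []ψ holds at a world iff ψ holds at every accessible world, and <>ψ holds iff ψ holds at some accessible world.
At u: ~[]s -> <>[]r is true, []p is true, so (~[]s -> <>[]r) & []p is true.
  At u: ~[]s is true, <>[]r is true, so ~[]s -> <>[]r is true.
    At u: []s is false, so ~[]s is true.
      At u: []s requires s at every successor {u, y}.
        s fails at u, so []s is false at u.
    At u: <>[]r requires []r at some successor in {u, y}.
      []r holds at u, so <>[]r is true at u.
  At u: []p requires p at every successor {u, y}.
    At u: p is true.
    At y: p is true.
  So []p is true at u.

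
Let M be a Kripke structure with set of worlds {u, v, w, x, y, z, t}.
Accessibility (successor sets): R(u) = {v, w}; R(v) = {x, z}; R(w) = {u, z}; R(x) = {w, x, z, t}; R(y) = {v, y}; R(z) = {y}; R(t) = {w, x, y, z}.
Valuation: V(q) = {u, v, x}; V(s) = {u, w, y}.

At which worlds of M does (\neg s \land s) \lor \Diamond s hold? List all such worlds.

Let φ = (\neg s \land s) \lor \Diamond s. Evaluate φ at each world:
  u (successors {v, w}): φ is true.
  v (successors {x, z}): φ is false.
  w (successors {u, z}): φ is true.
  x (successors {w, x, z, t}): φ is true.
  y (successors {v, y}): φ is true.
  z (successors {y}): φ is true.
  t (successors {w, x, y, z}): φ is true.
For instance, at t:
  At t: \neg s \land s is false, \Diamond s is true, so (\neg s \land s) \lor \Diamond s is true.
    At t: \Diamond s requires s at some successor in {w, x, y, z}.
      s holds at w, so \Diamond s is true at t.
Satisfying worlds: {u, w, x, y, z, t}

u, w, x, y, z, t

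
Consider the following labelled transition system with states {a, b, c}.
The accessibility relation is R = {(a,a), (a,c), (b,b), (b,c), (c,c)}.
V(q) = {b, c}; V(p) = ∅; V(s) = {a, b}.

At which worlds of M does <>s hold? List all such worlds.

a, b

Let φ = <>s. Evaluate φ at each world:
  a (successors {a, c}): φ is true.
  b (successors {b, c}): φ is true.
  c (successors {c}): φ is false.
For instance, at b:
  At b: <>s requires s at some successor in {b, c}.
    s holds at b, so <>s is true at b.
Satisfying worlds: {a, b}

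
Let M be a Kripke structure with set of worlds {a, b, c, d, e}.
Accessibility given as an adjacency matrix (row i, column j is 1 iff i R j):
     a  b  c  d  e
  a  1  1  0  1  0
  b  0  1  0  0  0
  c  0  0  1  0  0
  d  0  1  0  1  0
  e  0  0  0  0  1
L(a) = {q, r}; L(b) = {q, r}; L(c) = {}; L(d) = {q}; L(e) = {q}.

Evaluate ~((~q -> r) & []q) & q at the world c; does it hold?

Recall that []ψ holds at a world iff ψ holds at every accessible world, and <>ψ holds iff ψ holds at some accessible world.
At c: ~((~q -> r) & []q) is true, q is false, so ~((~q -> r) & []q) & q is false.
  At c: (~q -> r) & []q is false, so ~((~q -> r) & []q) is true.
    At c: ~q -> r is false, []q is false, so (~q -> r) & []q is false.
      At c: []q requires q at every successor {c}.
        q fails at c, so []q is false at c.

No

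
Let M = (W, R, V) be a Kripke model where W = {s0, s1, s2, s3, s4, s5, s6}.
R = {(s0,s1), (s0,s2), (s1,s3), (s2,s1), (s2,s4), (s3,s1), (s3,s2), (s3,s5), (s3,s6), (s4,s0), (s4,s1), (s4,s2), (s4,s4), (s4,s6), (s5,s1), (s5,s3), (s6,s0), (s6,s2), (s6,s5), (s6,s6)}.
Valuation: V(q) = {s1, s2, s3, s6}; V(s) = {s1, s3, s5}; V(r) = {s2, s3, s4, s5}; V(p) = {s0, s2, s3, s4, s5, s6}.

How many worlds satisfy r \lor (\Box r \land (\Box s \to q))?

Let φ = r \lor (\Box r \land (\Box s \to q)). Evaluate φ at each world:
  s0 (successors {s1, s2}): φ is false.
  s1 (successors {s3}): φ is true.
  s2 (successors {s1, s4}): φ is true.
  s3 (successors {s1, s2, s5, s6}): φ is true.
  s4 (successors {s0, s1, s2, s4, s6}): φ is true.
  s5 (successors {s1, s3}): φ is true.
  s6 (successors {s0, s2, s5, s6}): φ is false.
For instance, at s2:
  At s2: r is true, \Box r \land (\Box s \to q) is false, so r \lor (\Box r \land (\Box s \to q)) is true.
    At s2: \Box r is false, \Box s \to q is true, so \Box r \land (\Box s \to q) is false.
      At s2: \Box r requires r at every successor {s1, s4}.
        r fails at s1, so \Box r is false at s2.
      At s2: \Box s is false, q is true, so \Box s \to q is true.
Satisfying worlds: {s1, s2, s3, s4, s5}

5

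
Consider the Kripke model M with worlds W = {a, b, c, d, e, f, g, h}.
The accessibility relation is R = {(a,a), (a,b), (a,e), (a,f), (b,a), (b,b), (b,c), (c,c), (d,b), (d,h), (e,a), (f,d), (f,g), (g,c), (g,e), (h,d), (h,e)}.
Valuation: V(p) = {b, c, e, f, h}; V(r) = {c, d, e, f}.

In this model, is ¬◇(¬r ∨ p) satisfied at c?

At c: ◇(¬r ∨ p) is true, so ¬◇(¬r ∨ p) is false.
  At c: ◇(¬r ∨ p) requires ¬r ∨ p at some successor in {c}.
    ¬r ∨ p holds at c, so ◇(¬r ∨ p) is true at c.

No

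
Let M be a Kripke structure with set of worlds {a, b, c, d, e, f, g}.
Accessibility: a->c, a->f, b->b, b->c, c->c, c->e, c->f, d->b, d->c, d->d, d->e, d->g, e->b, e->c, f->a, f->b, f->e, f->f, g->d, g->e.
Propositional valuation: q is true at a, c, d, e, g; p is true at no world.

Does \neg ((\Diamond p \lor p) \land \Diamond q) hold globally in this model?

Let φ = \neg ((\Diamond p \lor p) \land \Diamond q). Evaluate φ at each world:
  a (successors {c, f}): φ is true.
  b (successors {b, c}): φ is true.
  c (successors {c, e, f}): φ is true.
  d (successors {b, c, d, e, g}): φ is true.
  e (successors {b, c}): φ is true.
  f (successors {a, b, e, f}): φ is true.
  g (successors {d, e}): φ is true.
For instance, at e:
  At e: (\Diamond p \lor p) \land \Diamond q is false, so \neg ((\Diamond p \lor p) \land \Diamond q) is true.
    At e: \Diamond p \lor p is false, \Diamond q is true, so (\Diamond p \lor p) \land \Diamond q is false.
      At e: \Diamond p is false, p is false, so \Diamond p \lor p is false.
      At e: \Diamond q requires q at some successor in {b, c}.
        q holds at c, so \Diamond q is true at e.

Yes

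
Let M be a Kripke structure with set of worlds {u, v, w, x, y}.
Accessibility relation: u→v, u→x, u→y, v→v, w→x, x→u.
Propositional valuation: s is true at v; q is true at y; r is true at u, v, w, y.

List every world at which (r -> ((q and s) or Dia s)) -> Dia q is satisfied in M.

Let φ = (r -> ((q and s) or Dia s)) -> Dia q. Evaluate φ at each world:
  u (successors {v, x, y}): φ is true.
  v (successors {v}): φ is false.
  w (successors {x}): φ is true.
  x (successors {u}): φ is false.
  y (successors ∅): φ is true.
For instance, at u:
  At u: r -> ((q and s) or Dia s) is true, Dia q is true, so (r -> ((q and s) or Dia s)) -> Dia q is true.
    At u: r is true, (q and s) or Dia s is true, so r -> ((q and s) or Dia s) is true.
      At u: q and s is false, Dia s is true, so (q and s) or Dia s is true.
    At u: Dia q requires q at some successor in {v, x, y}.
      q holds at y, so Dia q is true at u.
Satisfying worlds: {u, w, y}

u, w, y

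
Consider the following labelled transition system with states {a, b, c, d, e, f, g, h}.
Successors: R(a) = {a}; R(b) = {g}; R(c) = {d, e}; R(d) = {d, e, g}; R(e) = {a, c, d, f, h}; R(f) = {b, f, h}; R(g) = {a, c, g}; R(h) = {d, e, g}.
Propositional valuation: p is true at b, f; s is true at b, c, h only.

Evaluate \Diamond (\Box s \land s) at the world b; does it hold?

Recall that \Box ψ holds at a world iff ψ holds at every accessible world, and \Diamond ψ holds iff ψ holds at some accessible world.
At b: \Diamond (\Box s \land s) requires \Box s \land s at some successor in {g}.
  At g: \Box s \land s is false.
So \Diamond (\Box s \land s) is false at b.

No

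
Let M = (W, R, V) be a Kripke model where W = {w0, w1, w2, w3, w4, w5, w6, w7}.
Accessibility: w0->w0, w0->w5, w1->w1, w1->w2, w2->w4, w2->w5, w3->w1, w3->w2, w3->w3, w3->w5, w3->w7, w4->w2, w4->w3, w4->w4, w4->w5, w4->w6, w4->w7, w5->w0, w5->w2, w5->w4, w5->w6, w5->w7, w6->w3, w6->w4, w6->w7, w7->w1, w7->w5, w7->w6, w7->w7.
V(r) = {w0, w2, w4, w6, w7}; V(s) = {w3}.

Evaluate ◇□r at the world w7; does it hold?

At w7: ◇□r requires □r at some successor in {w1, w5, w6, w7}.
  □r holds at w5, so ◇□r is true at w7.
    At w5: □r requires r at every successor {w0, w2, w4, w6, w7}.
      At w0: r is true.
      At w2: r is true.
      At w4: r is true.
      At w6: r is true.
      At w7: r is true.
    So □r is true at w5.

Yes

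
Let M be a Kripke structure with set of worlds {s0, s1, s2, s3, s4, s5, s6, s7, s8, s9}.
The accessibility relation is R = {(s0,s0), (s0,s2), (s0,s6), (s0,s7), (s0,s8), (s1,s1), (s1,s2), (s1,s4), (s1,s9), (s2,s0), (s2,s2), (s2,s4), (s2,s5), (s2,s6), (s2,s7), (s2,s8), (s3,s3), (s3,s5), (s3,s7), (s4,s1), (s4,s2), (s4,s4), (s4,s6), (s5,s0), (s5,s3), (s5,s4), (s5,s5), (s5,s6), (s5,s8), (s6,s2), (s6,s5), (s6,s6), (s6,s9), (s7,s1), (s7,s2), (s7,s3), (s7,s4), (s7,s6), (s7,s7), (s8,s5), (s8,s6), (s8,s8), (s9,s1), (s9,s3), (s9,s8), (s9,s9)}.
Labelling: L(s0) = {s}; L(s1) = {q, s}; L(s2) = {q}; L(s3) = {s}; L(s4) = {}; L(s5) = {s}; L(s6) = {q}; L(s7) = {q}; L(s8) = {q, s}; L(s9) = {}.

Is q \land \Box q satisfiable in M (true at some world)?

Let φ = q \land \Box q. Evaluate φ at each world:
  s0 (successors {s0, s2, s6, s7, s8}): φ is false.
  s1 (successors {s1, s2, s4, s9}): φ is false.
  s2 (successors {s0, s2, s4, s5, s6, s7, s8}): φ is false.
  s3 (successors {s3, s5, s7}): φ is false.
  s4 (successors {s1, s2, s4, s6}): φ is false.
  s5 (successors {s0, s3, s4, s5, s6, s8}): φ is false.
  s6 (successors {s2, s5, s6, s9}): φ is false.
  s7 (successors {s1, s2, s3, s4, s6, s7}): φ is false.
  s8 (successors {s5, s6, s8}): φ is false.
  s9 (successors {s1, s3, s8, s9}): φ is false.
For instance, at s5:
  At s5: q is false, \Box q is false, so q \land \Box q is false.
    At s5: \Box q requires q at every successor {s0, s3, s4, s5, s6, s8}.
      q fails at s0, so \Box q is false at s5.

No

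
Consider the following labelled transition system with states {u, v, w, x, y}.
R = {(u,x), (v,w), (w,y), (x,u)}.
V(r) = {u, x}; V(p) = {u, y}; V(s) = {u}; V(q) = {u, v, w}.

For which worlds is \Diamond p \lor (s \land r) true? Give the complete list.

Recall that \Diamond ψ holds at a world iff ψ holds at some accessible world.
Let φ = \Diamond p \lor (s \land r). Evaluate φ at each world:
  u (successors {x}): φ is true.
  v (successors {w}): φ is false.
  w (successors {y}): φ is true.
  x (successors {u}): φ is true.
  y (successors ∅): φ is false.
For instance, at v:
  At v: \Diamond p is false, s \land r is false, so \Diamond p \lor (s \land r) is false.
    At v: \Diamond p requires p at some successor in {w}.
      At w: p is false.
    So \Diamond p is false at v.
Satisfying worlds: {u, w, x}

u, w, x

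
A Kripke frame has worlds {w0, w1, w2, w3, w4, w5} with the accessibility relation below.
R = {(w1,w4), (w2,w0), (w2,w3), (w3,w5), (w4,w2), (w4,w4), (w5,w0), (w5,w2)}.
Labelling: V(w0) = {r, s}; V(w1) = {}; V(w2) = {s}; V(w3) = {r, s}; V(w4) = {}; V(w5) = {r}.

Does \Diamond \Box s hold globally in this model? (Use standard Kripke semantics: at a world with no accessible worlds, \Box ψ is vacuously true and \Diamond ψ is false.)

No

Let φ = \Diamond \Box s. Evaluate φ at each world:
  w0 (successors ∅): φ is false.
  w1 (successors {w4}): φ is false.
  w2 (successors {w0, w3}): φ is true.
  w3 (successors {w5}): φ is true.
  w4 (successors {w2, w4}): φ is true.
  w5 (successors {w0, w2}): φ is true.
Detail at w0 (counterexample):
  At w0: no accessible worlds, so \Diamond \Box s is false.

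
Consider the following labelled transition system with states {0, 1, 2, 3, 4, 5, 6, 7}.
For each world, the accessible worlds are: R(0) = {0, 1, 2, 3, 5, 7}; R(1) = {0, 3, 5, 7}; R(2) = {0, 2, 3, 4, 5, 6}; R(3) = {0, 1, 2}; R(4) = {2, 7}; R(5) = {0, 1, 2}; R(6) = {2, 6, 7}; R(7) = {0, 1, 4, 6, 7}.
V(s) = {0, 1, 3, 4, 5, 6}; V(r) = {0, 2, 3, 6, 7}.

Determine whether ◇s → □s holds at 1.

No

At 1: ◇s is true, □s is false, so ◇s → □s is false.
  At 1: ◇s requires s at some successor in {0, 3, 5, 7}.
    s holds at 0, so ◇s is true at 1.
  At 1: □s requires s at every successor {0, 3, 5, 7}.
    s fails at 7, so □s is false at 1.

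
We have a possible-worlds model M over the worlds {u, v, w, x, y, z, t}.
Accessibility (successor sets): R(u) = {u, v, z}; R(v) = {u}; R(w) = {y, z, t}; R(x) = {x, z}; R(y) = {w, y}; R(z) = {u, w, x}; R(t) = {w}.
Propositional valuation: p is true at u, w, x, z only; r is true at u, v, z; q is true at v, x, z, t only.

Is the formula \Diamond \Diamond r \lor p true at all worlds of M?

Let φ = \Diamond \Diamond r \lor p. Evaluate φ at each world:
  u (successors {u, v, z}): φ is true.
  v (successors {u}): φ is true.
  w (successors {y, z, t}): φ is true.
  x (successors {x, z}): φ is true.
  y (successors {w, y}): φ is true.
  z (successors {u, w, x}): φ is true.
  t (successors {w}): φ is true.
For instance, at y:
  At y: \Diamond \Diamond r is true, p is false, so \Diamond \Diamond r \lor p is true.
    At y: \Diamond \Diamond r requires \Diamond r at some successor in {w, y}.
      \Diamond r holds at w, so \Diamond \Diamond r is true at y.

Yes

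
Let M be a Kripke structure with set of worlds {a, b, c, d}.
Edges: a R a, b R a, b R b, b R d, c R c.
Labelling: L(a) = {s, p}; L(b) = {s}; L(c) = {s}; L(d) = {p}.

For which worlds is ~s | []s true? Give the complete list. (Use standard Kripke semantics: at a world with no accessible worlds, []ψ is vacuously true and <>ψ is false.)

a, c, d

Let φ = ~s | []s. Evaluate φ at each world:
  a (successors {a}): φ is true.
  b (successors {a, b, d}): φ is false.
  c (successors {c}): φ is true.
  d (successors ∅): φ is true.
For instance, at a:
  At a: ~s is false, []s is true, so ~s | []s is true.
    At a: []s requires s at every successor {a}.
      At a: s is true.
    So []s is true at a.
Satisfying worlds: {a, c, d}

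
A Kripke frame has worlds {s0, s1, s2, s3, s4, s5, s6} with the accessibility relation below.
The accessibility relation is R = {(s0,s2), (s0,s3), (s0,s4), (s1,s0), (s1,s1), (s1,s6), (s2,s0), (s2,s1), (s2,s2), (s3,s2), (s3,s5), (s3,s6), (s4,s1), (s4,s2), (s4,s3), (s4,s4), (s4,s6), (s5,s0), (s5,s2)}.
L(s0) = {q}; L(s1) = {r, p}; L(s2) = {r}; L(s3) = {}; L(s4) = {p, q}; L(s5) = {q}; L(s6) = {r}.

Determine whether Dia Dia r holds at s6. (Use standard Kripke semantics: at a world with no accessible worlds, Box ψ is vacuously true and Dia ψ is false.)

Recall that Dia ψ holds at a world iff ψ holds at some accessible world.
At s6: no accessible worlds, so Dia Dia r is false.

No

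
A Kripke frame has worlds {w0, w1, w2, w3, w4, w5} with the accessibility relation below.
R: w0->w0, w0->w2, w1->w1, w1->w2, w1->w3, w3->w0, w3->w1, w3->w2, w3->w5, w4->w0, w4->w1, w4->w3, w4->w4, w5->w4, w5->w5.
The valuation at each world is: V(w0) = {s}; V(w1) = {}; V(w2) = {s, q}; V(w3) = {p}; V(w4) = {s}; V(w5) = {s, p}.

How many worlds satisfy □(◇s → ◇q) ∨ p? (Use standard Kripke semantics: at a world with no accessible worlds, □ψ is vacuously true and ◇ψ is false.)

Let φ = □(◇s → ◇q) ∨ p. Evaluate φ at each world:
  w0 (successors {w0, w2}): φ is true.
  w1 (successors {w1, w2, w3}): φ is true.
  w2 (successors ∅): φ is true.
  w3 (successors {w0, w1, w2, w5}): φ is true.
  w4 (successors {w0, w1, w3, w4}): φ is false.
  w5 (successors {w4, w5}): φ is true.
For instance, at w3:
  At w3: □(◇s → ◇q) is false, p is true, so □(◇s → ◇q) ∨ p is true.
    At w3: □(◇s → ◇q) requires ◇s → ◇q at every successor {w0, w1, w2, w5}.
      ◇s → ◇q fails at w5, so □(◇s → ◇q) is false at w3.
Satisfying worlds: {w0, w1, w2, w3, w5}

5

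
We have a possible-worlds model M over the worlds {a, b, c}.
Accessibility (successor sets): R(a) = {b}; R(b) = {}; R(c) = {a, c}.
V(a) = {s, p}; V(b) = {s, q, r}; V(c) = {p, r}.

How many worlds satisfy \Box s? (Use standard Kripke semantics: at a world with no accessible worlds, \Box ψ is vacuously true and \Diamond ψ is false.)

Let φ = \Box s. Evaluate φ at each world:
  a (successors {b}): φ is true.
  b (successors ∅): φ is true.
  c (successors {a, c}): φ is false.
For instance, at a:
  At a: \Box s requires s at every successor {b}.
    At b: s is true.
  So \Box s is true at a.
Satisfying worlds: {a, b}

2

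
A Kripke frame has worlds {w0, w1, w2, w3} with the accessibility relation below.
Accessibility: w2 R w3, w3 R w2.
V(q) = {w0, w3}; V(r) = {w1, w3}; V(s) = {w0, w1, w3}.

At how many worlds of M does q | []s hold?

4

Let φ = q | []s. Evaluate φ at each world:
  w0 (successors ∅): φ is true.
  w1 (successors ∅): φ is true.
  w2 (successors {w3}): φ is true.
  w3 (successors {w2}): φ is true.
For instance, at w3:
  At w3: q is true, []s is false, so q | []s is true.
    At w3: []s requires s at every successor {w2}.
      s fails at w2, so []s is false at w3.
Satisfying worlds: {w0, w1, w2, w3}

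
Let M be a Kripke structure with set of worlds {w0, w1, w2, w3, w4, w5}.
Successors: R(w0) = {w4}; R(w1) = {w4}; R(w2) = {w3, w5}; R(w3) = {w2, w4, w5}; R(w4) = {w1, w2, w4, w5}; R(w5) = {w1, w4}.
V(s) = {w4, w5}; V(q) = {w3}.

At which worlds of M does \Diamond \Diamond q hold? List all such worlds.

w3, w4

Let φ = \Diamond \Diamond q. Evaluate φ at each world:
  w0 (successors {w4}): φ is false.
  w1 (successors {w4}): φ is false.
  w2 (successors {w3, w5}): φ is false.
  w3 (successors {w2, w4, w5}): φ is true.
  w4 (successors {w1, w2, w4, w5}): φ is true.
  w5 (successors {w1, w4}): φ is false.
For instance, at w1:
  At w1: \Diamond \Diamond q requires \Diamond q at some successor in {w4}.
    At w4: \Diamond q is false.
  So \Diamond \Diamond q is false at w1.
Satisfying worlds: {w3, w4}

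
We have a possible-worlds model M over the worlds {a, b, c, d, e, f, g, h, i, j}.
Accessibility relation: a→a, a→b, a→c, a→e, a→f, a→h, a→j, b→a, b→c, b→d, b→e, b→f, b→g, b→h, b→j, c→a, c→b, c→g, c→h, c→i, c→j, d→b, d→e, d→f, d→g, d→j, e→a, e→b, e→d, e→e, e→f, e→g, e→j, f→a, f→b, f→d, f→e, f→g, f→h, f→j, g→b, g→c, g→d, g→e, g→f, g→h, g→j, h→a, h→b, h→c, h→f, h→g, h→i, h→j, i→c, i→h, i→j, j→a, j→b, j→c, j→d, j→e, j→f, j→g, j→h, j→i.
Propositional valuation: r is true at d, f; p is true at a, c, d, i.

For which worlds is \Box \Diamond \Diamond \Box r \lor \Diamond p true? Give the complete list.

Recall that \Box ψ holds at a world iff ψ holds at every accessible world, and \Diamond ψ holds iff ψ holds at some accessible world.
Let φ = \Box \Diamond \Diamond \Box r \lor \Diamond p. Evaluate φ at each world:
  a (successors {a, b, c, e, f, h, j}): φ is true.
  b (successors {a, c, d, e, f, g, h, j}): φ is true.
  c (successors {a, b, g, h, i, j}): φ is true.
  d (successors {b, e, f, g, j}): φ is false.
  e (successors {a, b, d, e, f, g, j}): φ is true.
  f (successors {a, b, d, e, g, h, j}): φ is true.
  g (successors {b, c, d, e, f, h, j}): φ is true.
  h (successors {a, b, c, f, g, i, j}): φ is true.
  i (successors {c, h, j}): φ is true.
  j (successors {a, b, c, d, e, f, g, h, i}): φ is true.
For instance, at f:
  At f: \Box \Diamond \Diamond \Box r is false, \Diamond p is true, so \Box \Diamond \Diamond \Box r \lor \Diamond p is true.
    At f: \Box \Diamond \Diamond \Box r requires \Diamond \Diamond \Box r at every successor {a, b, d, e, g, h, j}.
      \Diamond \Diamond \Box r fails at a, so \Box \Diamond \Diamond \Box r is false at f.
    At f: \Diamond p requires p at some successor in {a, b, d, e, g, h, j}.
      p holds at a, so \Diamond p is true at f.
Satisfying worlds: {a, b, c, e, f, g, h, i, j}

a, b, c, e, f, g, h, i, j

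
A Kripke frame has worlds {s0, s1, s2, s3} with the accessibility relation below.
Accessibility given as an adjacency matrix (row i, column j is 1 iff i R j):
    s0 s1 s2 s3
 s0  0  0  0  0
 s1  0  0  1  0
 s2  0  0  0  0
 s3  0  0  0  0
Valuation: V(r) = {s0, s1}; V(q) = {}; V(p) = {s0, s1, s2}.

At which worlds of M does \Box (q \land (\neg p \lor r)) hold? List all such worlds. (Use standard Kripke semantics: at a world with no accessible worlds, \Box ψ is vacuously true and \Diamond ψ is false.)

s0, s2, s3

Let φ = \Box (q \land (\neg p \lor r)). Evaluate φ at each world:
  s0 (successors ∅): φ is true.
  s1 (successors {s2}): φ is false.
  s2 (successors ∅): φ is true.
  s3 (successors ∅): φ is true.
For instance, at s1:
  At s1: \Box (q \land (\neg p \lor r)) requires q \land (\neg p \lor r) at every successor {s2}.
    q \land (\neg p \lor r) fails at s2, so \Box (q \land (\neg p \lor r)) is false at s1.
Satisfying worlds: {s0, s2, s3}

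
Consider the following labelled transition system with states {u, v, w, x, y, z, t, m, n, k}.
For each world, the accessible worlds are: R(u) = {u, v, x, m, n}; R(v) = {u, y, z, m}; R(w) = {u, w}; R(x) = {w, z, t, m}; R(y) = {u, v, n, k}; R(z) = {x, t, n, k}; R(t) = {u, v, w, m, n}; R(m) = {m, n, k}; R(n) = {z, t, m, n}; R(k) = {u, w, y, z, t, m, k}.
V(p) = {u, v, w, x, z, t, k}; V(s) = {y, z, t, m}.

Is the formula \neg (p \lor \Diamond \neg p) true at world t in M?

At t: p \lor \Diamond \neg p is true, so \neg (p \lor \Diamond \neg p) is false.
  At t: p is true, \Diamond \neg p is true, so p \lor \Diamond \neg p is true.
    At t: \Diamond \neg p requires \neg p at some successor in {u, v, w, m, n}.
      \neg p holds at m, so \Diamond \neg p is true at t.

No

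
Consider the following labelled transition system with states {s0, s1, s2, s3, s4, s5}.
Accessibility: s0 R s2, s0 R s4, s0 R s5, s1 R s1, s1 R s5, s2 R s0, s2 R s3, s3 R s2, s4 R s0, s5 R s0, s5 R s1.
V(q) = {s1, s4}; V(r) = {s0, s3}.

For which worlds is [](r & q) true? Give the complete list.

Recall that []ψ holds at a world iff ψ holds at every accessible world, and <>ψ holds iff ψ holds at some accessible world.
Let φ = [](r & q). Evaluate φ at each world:
  s0 (successors {s2, s4, s5}): φ is false.
  s1 (successors {s1, s5}): φ is false.
  s2 (successors {s0, s3}): φ is false.
  s3 (successors {s2}): φ is false.
  s4 (successors {s0}): φ is false.
  s5 (successors {s0, s1}): φ is false.
For instance, at s4:
  At s4: [](r & q) requires r & q at every successor {s0}.
    r & q fails at s0, so [](r & q) is false at s4.
Satisfying worlds: none.

none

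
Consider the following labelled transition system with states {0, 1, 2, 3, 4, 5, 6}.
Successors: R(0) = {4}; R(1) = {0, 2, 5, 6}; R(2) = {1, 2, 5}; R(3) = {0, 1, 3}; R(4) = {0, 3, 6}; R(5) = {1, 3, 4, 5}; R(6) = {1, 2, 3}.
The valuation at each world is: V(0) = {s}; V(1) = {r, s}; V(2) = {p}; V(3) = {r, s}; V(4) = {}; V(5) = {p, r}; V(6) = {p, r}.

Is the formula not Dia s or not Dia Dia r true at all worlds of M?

Let φ = not Dia s or not Dia Dia r. Evaluate φ at each world:
  0 (successors {4}): φ is true.
  1 (successors {0, 2, 5, 6}): φ is false.
  2 (successors {1, 2, 5}): φ is false.
  3 (successors {0, 1, 3}): φ is false.
  4 (successors {0, 3, 6}): φ is false.
  5 (successors {1, 3, 4, 5}): φ is false.
  6 (successors {1, 2, 3}): φ is false.
Detail at 1 (counterexample):
  At 1: not Dia s is false, not Dia Dia r is false, so not Dia s or not Dia Dia r is false.
    At 1: Dia s is true, so not Dia s is false.
      At 1: Dia s requires s at some successor in {0, 2, 5, 6}.
        s holds at 0, so Dia s is true at 1.
    At 1: Dia Dia r is true, so not Dia Dia r is false.
      At 1: Dia Dia r requires Dia r at some successor in {0, 2, 5, 6}.
        Dia r holds at 2, so Dia Dia r is true at 1.

No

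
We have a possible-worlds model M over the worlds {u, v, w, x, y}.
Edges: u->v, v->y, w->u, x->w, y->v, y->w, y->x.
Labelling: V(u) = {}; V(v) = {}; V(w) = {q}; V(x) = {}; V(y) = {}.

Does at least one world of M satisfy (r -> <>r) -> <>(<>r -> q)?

Yes

Let φ = (r -> <>r) -> <>(<>r -> q). Evaluate φ at each world:
  u (successors {v}): φ is true.
  v (successors {y}): φ is true.
  w (successors {u}): φ is true.
  x (successors {w}): φ is true.
  y (successors {v, w, x}): φ is true.
Detail at u (witness):
  At u: r -> <>r is true, <>(<>r -> q) is true, so (r -> <>r) -> <>(<>r -> q) is true.
    At u: r is false, <>r is false, so r -> <>r is true.
      At u: <>r requires r at some successor in {v}.
        At v: r is false.
      So <>r is false at u.
    At u: <>(<>r -> q) requires <>r -> q at some successor in {v}.
      <>r -> q holds at v, so <>(<>r -> q) is true at u.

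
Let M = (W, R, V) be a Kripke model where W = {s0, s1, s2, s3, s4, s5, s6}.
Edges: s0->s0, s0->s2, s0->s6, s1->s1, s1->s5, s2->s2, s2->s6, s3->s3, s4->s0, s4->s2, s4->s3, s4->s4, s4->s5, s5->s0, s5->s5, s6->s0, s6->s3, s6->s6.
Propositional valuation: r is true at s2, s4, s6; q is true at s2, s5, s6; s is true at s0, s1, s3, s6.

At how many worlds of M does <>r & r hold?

Let φ = <>r & r. Evaluate φ at each world:
  s0 (successors {s0, s2, s6}): φ is false.
  s1 (successors {s1, s5}): φ is false.
  s2 (successors {s2, s6}): φ is true.
  s3 (successors {s3}): φ is false.
  s4 (successors {s0, s2, s3, s4, s5}): φ is true.
  s5 (successors {s0, s5}): φ is false.
  s6 (successors {s0, s3, s6}): φ is true.
For instance, at s5:
  At s5: <>r is false, r is false, so <>r & r is false.
    At s5: <>r requires r at some successor in {s0, s5}.
      At s0: r is false.
      At s5: r is false.
    So <>r is false at s5.
Satisfying worlds: {s2, s4, s6}

3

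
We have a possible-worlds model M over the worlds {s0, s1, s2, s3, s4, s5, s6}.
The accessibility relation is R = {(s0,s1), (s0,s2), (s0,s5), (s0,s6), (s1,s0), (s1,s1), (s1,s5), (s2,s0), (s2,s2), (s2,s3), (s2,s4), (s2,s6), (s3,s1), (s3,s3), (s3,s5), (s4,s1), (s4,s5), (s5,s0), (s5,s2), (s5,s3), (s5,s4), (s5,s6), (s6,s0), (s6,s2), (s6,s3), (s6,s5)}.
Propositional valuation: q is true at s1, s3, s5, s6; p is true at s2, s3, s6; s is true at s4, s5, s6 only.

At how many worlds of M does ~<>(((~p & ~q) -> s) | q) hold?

Let φ = ~<>(((~p & ~q) -> s) | q). Evaluate φ at each world:
  s0 (successors {s1, s2, s5, s6}): φ is false.
  s1 (successors {s0, s1, s5}): φ is false.
  s2 (successors {s0, s2, s3, s4, s6}): φ is false.
  s3 (successors {s1, s3, s5}): φ is false.
  s4 (successors {s1, s5}): φ is false.
  s5 (successors {s0, s2, s3, s4, s6}): φ is false.
  s6 (successors {s0, s2, s3, s5}): φ is false.
For instance, at s4:
  At s4: <>(((~p & ~q) -> s) | q) is true, so ~<>(((~p & ~q) -> s) | q) is false.
    At s4: <>(((~p & ~q) -> s) | q) requires ((~p & ~q) -> s) | q at some successor in {s1, s5}.
      ((~p & ~q) -> s) | q holds at s1, so <>(((~p & ~q) -> s) | q) is true at s4.
Satisfying worlds: none.

0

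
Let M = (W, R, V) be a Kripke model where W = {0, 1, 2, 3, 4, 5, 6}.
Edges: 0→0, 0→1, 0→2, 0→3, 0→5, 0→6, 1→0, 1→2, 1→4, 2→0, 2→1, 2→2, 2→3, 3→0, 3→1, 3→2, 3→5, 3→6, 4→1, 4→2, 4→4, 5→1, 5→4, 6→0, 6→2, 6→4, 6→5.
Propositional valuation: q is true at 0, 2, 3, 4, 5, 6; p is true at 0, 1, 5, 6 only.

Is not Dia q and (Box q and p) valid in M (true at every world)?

No

Let φ = not Dia q and (Box q and p). Evaluate φ at each world:
  0 (successors {0, 1, 2, 3, 5, 6}): φ is false.
  1 (successors {0, 2, 4}): φ is false.
  2 (successors {0, 1, 2, 3}): φ is false.
  3 (successors {0, 1, 2, 5, 6}): φ is false.
  4 (successors {1, 2, 4}): φ is false.
  5 (successors {1, 4}): φ is false.
  6 (successors {0, 2, 4, 5}): φ is false.
Detail at 0 (counterexample):
  At 0: not Dia q is false, Box q and p is false, so not Dia q and (Box q and p) is false.
    At 0: Dia q is true, so not Dia q is false.
      At 0: Dia q requires q at some successor in {0, 1, 2, 3, 5, 6}.
        q holds at 0, so Dia q is true at 0.
    At 0: Box q is false, p is true, so Box q and p is false.
      At 0: Box q requires q at every successor {0, 1, 2, 3, 5, 6}.
        q fails at 1, so Box q is false at 0.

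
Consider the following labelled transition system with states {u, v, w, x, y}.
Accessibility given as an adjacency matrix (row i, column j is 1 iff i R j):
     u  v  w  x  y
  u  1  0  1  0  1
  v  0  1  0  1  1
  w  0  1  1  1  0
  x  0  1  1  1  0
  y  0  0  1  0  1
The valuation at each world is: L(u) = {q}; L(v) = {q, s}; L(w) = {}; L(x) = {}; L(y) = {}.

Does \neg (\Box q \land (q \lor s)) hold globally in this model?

Yes

Let φ = \neg (\Box q \land (q \lor s)). Evaluate φ at each world:
  u (successors {u, w, y}): φ is true.
  v (successors {v, x, y}): φ is true.
  w (successors {v, w, x}): φ is true.
  x (successors {v, w, x}): φ is true.
  y (successors {w, y}): φ is true.
For instance, at w:
  At w: \Box q \land (q \lor s) is false, so \neg (\Box q \land (q \lor s)) is true.
    At w: \Box q is false, q \lor s is false, so \Box q \land (q \lor s) is false.
      At w: \Box q requires q at every successor {v, w, x}.
        q fails at w, so \Box q is false at w.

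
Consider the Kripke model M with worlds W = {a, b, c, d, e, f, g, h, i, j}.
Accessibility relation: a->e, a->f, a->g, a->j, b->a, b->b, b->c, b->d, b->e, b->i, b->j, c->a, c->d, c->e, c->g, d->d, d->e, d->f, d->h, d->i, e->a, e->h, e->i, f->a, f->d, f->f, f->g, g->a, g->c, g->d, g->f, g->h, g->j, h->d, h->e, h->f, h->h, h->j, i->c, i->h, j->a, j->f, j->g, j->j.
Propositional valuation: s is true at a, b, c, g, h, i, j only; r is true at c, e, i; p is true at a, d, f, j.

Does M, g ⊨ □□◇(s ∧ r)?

Recall that □ψ holds at a world iff ψ holds at every accessible world, and ◇ψ holds iff ψ holds at some accessible world.
At g: □□◇(s ∧ r) requires □◇(s ∧ r) at every successor {a, c, d, f, h, j}.
  □◇(s ∧ r) fails at a, so □□◇(s ∧ r) is false at g.
    At a: □◇(s ∧ r) requires ◇(s ∧ r) at every successor {e, f, g, j}.
      ◇(s ∧ r) fails at f, so □◇(s ∧ r) is false at a.

No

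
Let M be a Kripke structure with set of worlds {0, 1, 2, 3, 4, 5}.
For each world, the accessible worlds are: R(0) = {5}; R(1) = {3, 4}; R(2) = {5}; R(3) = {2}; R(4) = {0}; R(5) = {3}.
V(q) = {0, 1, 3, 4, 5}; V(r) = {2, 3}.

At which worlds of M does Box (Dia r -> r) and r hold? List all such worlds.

Let φ = Box (Dia r -> r) and r. Evaluate φ at each world:
  0 (successors {5}): φ is false.
  1 (successors {3, 4}): φ is false.
  2 (successors {5}): φ is false.
  3 (successors {2}): φ is true.
  4 (successors {0}): φ is false.
  5 (successors {3}): φ is false.
For instance, at 4:
  At 4: Box (Dia r -> r) is true, r is false, so Box (Dia r -> r) and r is false.
    At 4: Box (Dia r -> r) requires Dia r -> r at every successor {0}.
      At 0: Dia r -> r is true.
    So Box (Dia r -> r) is true at 4.
Satisfying worlds: {3}

3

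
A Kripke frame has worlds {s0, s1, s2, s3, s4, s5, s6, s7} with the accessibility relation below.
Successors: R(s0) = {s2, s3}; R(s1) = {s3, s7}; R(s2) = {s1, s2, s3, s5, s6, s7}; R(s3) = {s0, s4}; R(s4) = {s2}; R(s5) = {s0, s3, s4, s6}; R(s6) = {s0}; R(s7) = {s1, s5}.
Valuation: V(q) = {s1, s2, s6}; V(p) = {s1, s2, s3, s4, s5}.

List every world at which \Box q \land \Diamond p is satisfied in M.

s4

Let φ = \Box q \land \Diamond p. Evaluate φ at each world:
  s0 (successors {s2, s3}): φ is false.
  s1 (successors {s3, s7}): φ is false.
  s2 (successors {s1, s2, s3, s5, s6, s7}): φ is false.
  s3 (successors {s0, s4}): φ is false.
  s4 (successors {s2}): φ is true.
  s5 (successors {s0, s3, s4, s6}): φ is false.
  s6 (successors {s0}): φ is false.
  s7 (successors {s1, s5}): φ is false.
For instance, at s7:
  At s7: \Box q is false, \Diamond p is true, so \Box q \land \Diamond p is false.
    At s7: \Box q requires q at every successor {s1, s5}.
      q fails at s5, so \Box q is false at s7.
    At s7: \Diamond p requires p at some successor in {s1, s5}.
      p holds at s1, so \Diamond p is true at s7.
Satisfying worlds: {s4}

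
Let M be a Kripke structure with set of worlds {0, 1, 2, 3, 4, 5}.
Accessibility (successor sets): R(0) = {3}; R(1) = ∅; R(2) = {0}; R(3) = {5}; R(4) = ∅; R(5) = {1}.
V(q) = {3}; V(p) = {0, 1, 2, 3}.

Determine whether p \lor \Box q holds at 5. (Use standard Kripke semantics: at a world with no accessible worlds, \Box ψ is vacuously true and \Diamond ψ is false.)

No

At 5: p is false, \Box q is false, so p \lor \Box q is false.
  At 5: \Box q requires q at every successor {1}.
    q fails at 1, so \Box q is false at 5.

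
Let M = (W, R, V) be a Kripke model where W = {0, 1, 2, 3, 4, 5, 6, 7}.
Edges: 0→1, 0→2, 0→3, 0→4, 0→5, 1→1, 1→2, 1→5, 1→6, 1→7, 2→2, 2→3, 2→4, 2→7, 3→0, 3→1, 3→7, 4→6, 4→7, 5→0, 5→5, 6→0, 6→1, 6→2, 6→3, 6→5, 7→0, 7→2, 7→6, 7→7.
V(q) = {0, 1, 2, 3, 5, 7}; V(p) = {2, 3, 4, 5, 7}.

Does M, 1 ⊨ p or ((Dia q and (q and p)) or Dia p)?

At 1: p is false, (Dia q and (q and p)) or Dia p is true, so p or ((Dia q and (q and p)) or Dia p) is true.
  At 1: Dia q and (q and p) is false, Dia p is true, so (Dia q and (q and p)) or Dia p is true.
    At 1: Dia q is true, q and p is false, so Dia q and (q and p) is false.
      At 1: Dia q requires q at some successor in {1, 2, 5, 6, 7}.
        q holds at 1, so Dia q is true at 1.
    At 1: Dia p requires p at some successor in {1, 2, 5, 6, 7}.
      p holds at 2, so Dia p is true at 1.

Yes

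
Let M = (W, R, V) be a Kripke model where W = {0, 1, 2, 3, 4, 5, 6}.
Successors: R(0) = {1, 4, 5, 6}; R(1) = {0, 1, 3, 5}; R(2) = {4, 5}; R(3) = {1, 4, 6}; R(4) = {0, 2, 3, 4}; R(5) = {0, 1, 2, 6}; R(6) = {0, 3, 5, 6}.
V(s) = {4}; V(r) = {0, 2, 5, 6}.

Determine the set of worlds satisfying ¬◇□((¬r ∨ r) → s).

0, 1, 2, 3, 4, 5, 6

Let φ = ¬◇□((¬r ∨ r) → s). Evaluate φ at each world:
  0 (successors {1, 4, 5, 6}): φ is true.
  1 (successors {0, 1, 3, 5}): φ is true.
  2 (successors {4, 5}): φ is true.
  3 (successors {1, 4, 6}): φ is true.
  4 (successors {0, 2, 3, 4}): φ is true.
  5 (successors {0, 1, 2, 6}): φ is true.
  6 (successors {0, 3, 5, 6}): φ is true.
For instance, at 4:
  At 4: ◇□((¬r ∨ r) → s) is false, so ¬◇□((¬r ∨ r) → s) is true.
    At 4: ◇□((¬r ∨ r) → s) requires □((¬r ∨ r) → s) at some successor in {0, 2, 3, 4}.
      At 0: □((¬r ∨ r) → s) is false.
      At 2: □((¬r ∨ r) → s) is false.
      At 3: □((¬r ∨ r) → s) is false.
      At 4: □((¬r ∨ r) → s) is false.
    So ◇□((¬r ∨ r) → s) is false at 4.
Satisfying worlds: {0, 1, 2, 3, 4, 5, 6}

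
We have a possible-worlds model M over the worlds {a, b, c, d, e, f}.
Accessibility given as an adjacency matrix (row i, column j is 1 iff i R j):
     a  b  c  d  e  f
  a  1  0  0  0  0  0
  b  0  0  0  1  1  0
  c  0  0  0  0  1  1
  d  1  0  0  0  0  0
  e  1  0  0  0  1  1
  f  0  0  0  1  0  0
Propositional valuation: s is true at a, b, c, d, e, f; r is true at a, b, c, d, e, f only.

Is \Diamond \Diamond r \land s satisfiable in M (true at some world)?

Let φ = \Diamond \Diamond r \land s. Evaluate φ at each world:
  a (successors {a}): φ is true.
  b (successors {d, e}): φ is true.
  c (successors {e, f}): φ is true.
  d (successors {a}): φ is true.
  e (successors {a, e, f}): φ is true.
  f (successors {d}): φ is true.
Detail at a (witness):
  At a: \Diamond \Diamond r is true, s is true, so \Diamond \Diamond r \land s is true.
    At a: \Diamond \Diamond r requires \Diamond r at some successor in {a}.
      \Diamond r holds at a, so \Diamond \Diamond r is true at a.

Yes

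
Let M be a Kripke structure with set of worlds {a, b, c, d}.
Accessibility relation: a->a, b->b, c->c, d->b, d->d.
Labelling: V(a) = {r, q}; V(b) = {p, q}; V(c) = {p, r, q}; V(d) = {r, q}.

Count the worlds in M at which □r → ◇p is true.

Let φ = □r → ◇p. Evaluate φ at each world:
  a (successors {a}): φ is false.
  b (successors {b}): φ is true.
  c (successors {c}): φ is true.
  d (successors {b, d}): φ is true.
For instance, at b:
  At b: □r is false, ◇p is true, so □r → ◇p is true.
    At b: □r requires r at every successor {b}.
      r fails at b, so □r is false at b.
    At b: ◇p requires p at some successor in {b}.
      p holds at b, so ◇p is true at b.
Satisfying worlds: {b, c, d}

3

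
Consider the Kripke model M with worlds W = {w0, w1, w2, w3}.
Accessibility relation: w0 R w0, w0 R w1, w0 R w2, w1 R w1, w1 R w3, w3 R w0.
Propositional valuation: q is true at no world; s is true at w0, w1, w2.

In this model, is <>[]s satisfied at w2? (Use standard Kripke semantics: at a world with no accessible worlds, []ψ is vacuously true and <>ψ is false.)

At w2: no accessible worlds, so <>[]s is false.

No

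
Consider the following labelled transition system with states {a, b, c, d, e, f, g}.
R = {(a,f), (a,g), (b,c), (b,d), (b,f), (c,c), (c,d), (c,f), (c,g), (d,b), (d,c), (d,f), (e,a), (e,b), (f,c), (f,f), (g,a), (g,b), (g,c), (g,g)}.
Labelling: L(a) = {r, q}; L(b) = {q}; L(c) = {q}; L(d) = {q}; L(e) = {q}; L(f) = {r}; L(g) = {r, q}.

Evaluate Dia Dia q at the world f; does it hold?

At f: Dia Dia q requires Dia q at some successor in {c, f}.
  Dia q holds at c, so Dia Dia q is true at f.
    At c: Dia q requires q at some successor in {c, d, f, g}.
      q holds at c, so Dia q is true at c.

Yes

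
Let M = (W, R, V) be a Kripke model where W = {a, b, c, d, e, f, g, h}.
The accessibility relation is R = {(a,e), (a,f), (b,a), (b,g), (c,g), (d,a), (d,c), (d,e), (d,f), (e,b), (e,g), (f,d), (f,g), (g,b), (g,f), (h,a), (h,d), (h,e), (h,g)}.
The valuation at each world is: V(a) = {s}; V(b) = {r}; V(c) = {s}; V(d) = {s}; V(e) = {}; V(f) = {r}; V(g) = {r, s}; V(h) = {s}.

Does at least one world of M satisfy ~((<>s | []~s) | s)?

Recall that []ψ holds at a world iff ψ holds at every accessible world, and <>ψ holds iff ψ holds at some accessible world.
Let φ = ~((<>s | []~s) | s). Evaluate φ at each world:
  a (successors {e, f}): φ is false.
  b (successors {a, g}): φ is false.
  c (successors {g}): φ is false.
  d (successors {a, c, e, f}): φ is false.
  e (successors {b, g}): φ is false.
  f (successors {d, g}): φ is false.
  g (successors {b, f}): φ is false.
  h (successors {a, d, e, g}): φ is false.
For instance, at f:
  At f: (<>s | []~s) | s is true, so ~((<>s | []~s) | s) is false.
    At f: <>s | []~s is true, s is false, so (<>s | []~s) | s is true.
      At f: <>s is true, []~s is false, so <>s | []~s is true.

No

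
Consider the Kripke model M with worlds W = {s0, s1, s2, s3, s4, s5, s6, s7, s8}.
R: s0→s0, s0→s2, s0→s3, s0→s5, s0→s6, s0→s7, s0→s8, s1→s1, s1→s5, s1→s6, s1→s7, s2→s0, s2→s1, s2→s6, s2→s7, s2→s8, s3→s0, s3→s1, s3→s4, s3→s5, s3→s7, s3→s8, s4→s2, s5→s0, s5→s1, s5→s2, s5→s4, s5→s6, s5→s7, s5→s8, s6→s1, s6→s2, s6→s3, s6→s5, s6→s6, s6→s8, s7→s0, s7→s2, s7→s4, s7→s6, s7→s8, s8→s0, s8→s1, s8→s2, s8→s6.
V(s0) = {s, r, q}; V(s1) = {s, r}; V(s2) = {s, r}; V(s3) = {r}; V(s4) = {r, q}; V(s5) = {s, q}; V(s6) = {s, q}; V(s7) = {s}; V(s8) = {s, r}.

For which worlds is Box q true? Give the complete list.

Let φ = Box q. Evaluate φ at each world:
  s0 (successors {s0, s2, s3, s5, s6, s7, s8}): φ is false.
  s1 (successors {s1, s5, s6, s7}): φ is false.
  s2 (successors {s0, s1, s6, s7, s8}): φ is false.
  s3 (successors {s0, s1, s4, s5, s7, s8}): φ is false.
  s4 (successors {s2}): φ is false.
  s5 (successors {s0, s1, s2, s4, s6, s7, s8}): φ is false.
  s6 (successors {s1, s2, s3, s5, s6, s8}): φ is false.
  s7 (successors {s0, s2, s4, s6, s8}): φ is false.
  s8 (successors {s0, s1, s2, s6}): φ is false.
For instance, at s6:
  At s6: Box q requires q at every successor {s1, s2, s3, s5, s6, s8}.
    q fails at s1, so Box q is false at s6.
Satisfying worlds: none.

none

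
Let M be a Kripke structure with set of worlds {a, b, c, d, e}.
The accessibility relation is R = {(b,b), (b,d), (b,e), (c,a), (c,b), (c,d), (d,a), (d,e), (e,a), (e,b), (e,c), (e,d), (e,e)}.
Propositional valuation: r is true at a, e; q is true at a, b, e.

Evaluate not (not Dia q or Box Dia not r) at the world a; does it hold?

No

Recall that Box ψ holds at a world iff ψ holds at every accessible world, and Dia ψ holds iff ψ holds at some accessible world.
At a: not Dia q or Box Dia not r is true, so not (not Dia q or Box Dia not r) is false.
  At a: not Dia q is true, Box Dia not r is true, so not Dia q or Box Dia not r is true.
    At a: Dia q is false, so not Dia q is true.
      At a: no accessible worlds, so Dia q is false.
    At a: no accessible worlds, so Box Dia not r holds vacuously.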